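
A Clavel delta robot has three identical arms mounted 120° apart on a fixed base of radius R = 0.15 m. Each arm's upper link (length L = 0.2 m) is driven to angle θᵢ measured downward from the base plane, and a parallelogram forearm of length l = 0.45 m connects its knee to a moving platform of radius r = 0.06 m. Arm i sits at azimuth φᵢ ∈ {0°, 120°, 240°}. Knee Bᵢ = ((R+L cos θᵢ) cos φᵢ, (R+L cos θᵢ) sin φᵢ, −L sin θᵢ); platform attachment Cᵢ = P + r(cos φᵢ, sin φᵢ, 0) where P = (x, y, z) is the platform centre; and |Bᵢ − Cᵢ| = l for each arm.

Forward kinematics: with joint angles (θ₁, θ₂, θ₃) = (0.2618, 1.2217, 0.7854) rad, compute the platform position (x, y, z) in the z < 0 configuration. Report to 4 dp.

(0.1703, -0.1033, -0.4750)

S1 = (0.2832·cos0.0°, 0.2832·sin0.0°, -0.0518) = (0.2832, 0.0000, -0.0518)
arm 2 at φ=120.0°: (R−r)+L cos θ2 = 0.1584;  S2 = (-0.0792, 0.1372, -0.1879)
arm 3 at φ=240.0°: (R−r)+L cos θ3 = 0.2314;  S3 = (-0.1157, -0.2004, -0.1414)
subtract pairs → two planes through P
[-0.7248 0.2744 -0.2723]·P = -0.0225;  [-0.7978 -0.4008 -0.1793]·P = -0.0093
Cramer: x(z) = 0.0227-0.3109z;  y(z) = -0.0219+0.1714z
sphere 1 gives Az²+Bz+C=0 with A=1.1260, B=0.2580, C=-0.1315;  B²−4AC=0.6588;  roots -0.4750, 0.2458;  negative root z = -0.4750
x = 0.1703, y = -0.1033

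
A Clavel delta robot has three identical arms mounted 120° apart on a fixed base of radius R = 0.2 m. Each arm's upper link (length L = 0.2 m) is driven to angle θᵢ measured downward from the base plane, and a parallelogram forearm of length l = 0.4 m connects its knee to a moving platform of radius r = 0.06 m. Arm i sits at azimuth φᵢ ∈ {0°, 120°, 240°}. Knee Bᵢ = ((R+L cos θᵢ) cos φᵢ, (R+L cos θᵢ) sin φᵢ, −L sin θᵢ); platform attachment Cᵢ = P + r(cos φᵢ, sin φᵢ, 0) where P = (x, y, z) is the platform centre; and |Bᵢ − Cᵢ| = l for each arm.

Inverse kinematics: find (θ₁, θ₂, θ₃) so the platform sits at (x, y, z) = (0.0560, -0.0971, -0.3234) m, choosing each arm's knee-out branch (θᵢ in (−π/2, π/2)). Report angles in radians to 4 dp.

θ₁ = 0.2621, θ₂ = 0.9600, θ₃ = 0.2617

φ1=0.0° → target in arm frame (0.0560, -0.0971)
  A=0.0840, B=-0.3234, C=(l²−L²−A²−y'²−z²)/(2L)=-0.0027
  γ=atan2(-0.3234,0.0840)=-1.3167;  ψ=arccos(-0.0080)=1.5788;  θ1=γ+ψ≈0.2621
rotate P by −φ2: (-0.1121, 0.0001, -0.3234)
  e−x'=0.2521;  (l²−L²−(e−x')²−y'²−z²)/2L = -0.1203
  √(A²+B²)=0.4100;  θ2 = -0.9087+1.8687 ≈ 0.9600
φ3=240.0° → target in arm frame (0.0561, 0.0970)
  A=0.0839, B=-0.3234, C=(l²−L²−A²−y'²−z²)/(2L)=-0.0026
  γ=atan2(-0.3234,0.0839)=-1.3169;  ψ=arccos(-0.0078)=1.5786;  θ3=γ+ψ≈0.2617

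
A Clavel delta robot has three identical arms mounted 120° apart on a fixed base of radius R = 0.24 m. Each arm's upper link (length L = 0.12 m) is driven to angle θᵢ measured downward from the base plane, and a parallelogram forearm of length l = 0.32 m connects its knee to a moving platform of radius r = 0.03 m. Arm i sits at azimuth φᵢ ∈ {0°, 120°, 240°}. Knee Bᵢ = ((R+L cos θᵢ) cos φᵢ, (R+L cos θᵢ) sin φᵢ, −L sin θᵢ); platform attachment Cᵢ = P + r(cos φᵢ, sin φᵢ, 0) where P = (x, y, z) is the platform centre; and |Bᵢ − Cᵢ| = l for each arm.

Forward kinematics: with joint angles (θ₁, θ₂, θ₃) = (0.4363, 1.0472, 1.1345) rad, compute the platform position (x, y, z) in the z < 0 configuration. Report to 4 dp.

arm 1 at φ=0.0°: e+L cos θ1 = 0.3188;  O1 = (0.3188, 0.0000, -0.0507)
arm 2 at φ=120.0°: e+L cos θ2 = 0.2700;  O2 = (-0.1350, 0.2338, -0.1039)
arm 3 at φ=240.0°: e+L cos θ3 = 0.2607;  O3 = (-0.1304, -0.2258, -0.1088)
subtract pairs → two planes through P
linear system: -0.9075x+0.4677y = -0.0205−-0.1064z; -0.8982x+-0.4516y = -0.0244−-0.1161z
det = 0.8299;  x = 0.0249+-0.1233z,  y = 0.0045+-0.0118z
sphere 1 gives Az²+Bz+C=0 with A=1.0153, B=0.1738, C=-0.0134;  B²−4AC=0.0848;  roots -0.2290, 0.0578;  negative root z = -0.2290
x = 0.0531, y = 0.0072

(0.0531, 0.0072, -0.2290)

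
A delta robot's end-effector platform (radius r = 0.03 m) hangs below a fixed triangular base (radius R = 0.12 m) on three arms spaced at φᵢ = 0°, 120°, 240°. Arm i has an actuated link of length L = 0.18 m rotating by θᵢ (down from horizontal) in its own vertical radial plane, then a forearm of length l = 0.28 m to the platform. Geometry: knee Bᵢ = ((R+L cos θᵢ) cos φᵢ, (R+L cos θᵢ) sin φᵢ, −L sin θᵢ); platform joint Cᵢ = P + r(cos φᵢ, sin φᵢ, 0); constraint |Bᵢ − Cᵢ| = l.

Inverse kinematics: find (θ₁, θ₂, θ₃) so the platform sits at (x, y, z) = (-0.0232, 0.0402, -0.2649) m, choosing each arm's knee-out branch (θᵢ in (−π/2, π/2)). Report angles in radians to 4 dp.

φ1=0.0° → target in arm frame (-0.0232, 0.0402)
  A cos θ + B sin θ = C:  0.1132·cos θ + -0.2649·sin θ = -0.1072
  θ1 = atan2(B,A) + arccos(C/0.2881) = 0.7853
arm 2 (φ=120.0°): x'=0.0464, y'=0.0000
  e−x'=0.0436;  (l²−L²−(e−x')²−y'²−z²)/2L = -0.0724
  θ2 = atan2(B,A) + arccos(C/0.2685) = 0.4362
arm 3 (φ=240.0°): x'=-0.0232, y'=-0.0402
  A=0.1132, B=-0.2649, C=(l²−L²−A²−y'²−z²)/(2L)=-0.1072
  √(A²+B²)=0.2881;  θ3 = -1.1669+1.9522 ≈ 0.7853

θ₁ = 0.7853, θ₂ = 0.4362, θ₃ = 0.7853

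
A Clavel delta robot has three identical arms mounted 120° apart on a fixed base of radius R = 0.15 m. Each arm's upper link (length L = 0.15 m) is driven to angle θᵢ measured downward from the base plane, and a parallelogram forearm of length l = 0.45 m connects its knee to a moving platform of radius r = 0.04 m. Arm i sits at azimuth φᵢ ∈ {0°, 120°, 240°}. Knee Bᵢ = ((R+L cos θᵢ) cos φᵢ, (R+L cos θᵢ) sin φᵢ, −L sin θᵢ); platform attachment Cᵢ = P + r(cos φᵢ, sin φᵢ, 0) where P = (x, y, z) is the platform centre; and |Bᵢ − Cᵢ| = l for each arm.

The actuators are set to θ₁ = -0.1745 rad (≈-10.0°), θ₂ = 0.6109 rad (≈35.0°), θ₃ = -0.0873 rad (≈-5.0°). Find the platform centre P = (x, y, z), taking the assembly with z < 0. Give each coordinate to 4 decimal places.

(0.0670, -0.0950, -0.3703)

arm 1 at φ=0.0°: (R−r)+L cos θ1 = 0.2577;  S1 = (0.2577, 0.0000, 0.0260)
φ2=120.0°: virtual centre (-0.1164, 0.2017, -0.0860), radius l
φ3=240.0°: virtual centre (-0.1297, -0.2247, 0.0131), radius l
subtract pairs → two planes through P
plane₁₂: -0.7483x+0.4033y+-0.2242z = -0.0055
det = 0.6488;  x = 0.0036+-0.1714z,  y = -0.0070+0.2378z
into |P−S₁|² = l²: 1.0859z² + 0.0317z + -0.1372 = 0;  Δ = 0.5968;  z = -0.3703 or 0.3411 → z<0 root = -0.3703
x = 0.0670, y = -0.0950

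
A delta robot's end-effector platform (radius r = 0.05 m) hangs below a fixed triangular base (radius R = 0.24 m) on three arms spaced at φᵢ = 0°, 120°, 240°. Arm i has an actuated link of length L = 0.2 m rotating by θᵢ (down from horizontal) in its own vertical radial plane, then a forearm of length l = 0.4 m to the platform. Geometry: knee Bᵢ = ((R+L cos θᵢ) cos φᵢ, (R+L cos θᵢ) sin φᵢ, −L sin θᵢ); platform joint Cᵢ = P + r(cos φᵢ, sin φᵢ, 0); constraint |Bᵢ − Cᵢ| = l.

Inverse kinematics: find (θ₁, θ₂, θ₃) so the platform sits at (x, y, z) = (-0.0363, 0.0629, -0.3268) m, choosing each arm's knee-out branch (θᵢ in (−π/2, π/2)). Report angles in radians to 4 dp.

θ₁ = 0.8728, θ₂ = 0.3490, θ₃ = 0.8729

rotate P by −φ1: (-0.0363, 0.0629, -0.3268)
  A=0.2263, B=-0.3268, C=(l²−L²−A²−y'²−z²)/(2L)=-0.1049
  γ=atan2(-0.3268,0.2263)=-0.9651;  ψ=arccos(-0.2639)=1.8379;  θ1=γ+ψ≈0.8728
arm 2 (φ=120.0°): x'=0.0726, y'=0.0000
  A=0.1174, B=-0.3268, C=(l²−L²−A²−y'²−z²)/(2L)=-0.0014
  θ2 = atan2(B,A) + arccos(C/0.3472) = 0.3490
rotate P by −φ3: (-0.0363, -0.0629, -0.3268)
  A=0.2263, B=-0.3268, C=(l²−L²−A²−y'²−z²)/(2L)=-0.1049
  √(A²+B²)=0.3975;  θ3 = -0.9651+1.8379 ≈ 0.8729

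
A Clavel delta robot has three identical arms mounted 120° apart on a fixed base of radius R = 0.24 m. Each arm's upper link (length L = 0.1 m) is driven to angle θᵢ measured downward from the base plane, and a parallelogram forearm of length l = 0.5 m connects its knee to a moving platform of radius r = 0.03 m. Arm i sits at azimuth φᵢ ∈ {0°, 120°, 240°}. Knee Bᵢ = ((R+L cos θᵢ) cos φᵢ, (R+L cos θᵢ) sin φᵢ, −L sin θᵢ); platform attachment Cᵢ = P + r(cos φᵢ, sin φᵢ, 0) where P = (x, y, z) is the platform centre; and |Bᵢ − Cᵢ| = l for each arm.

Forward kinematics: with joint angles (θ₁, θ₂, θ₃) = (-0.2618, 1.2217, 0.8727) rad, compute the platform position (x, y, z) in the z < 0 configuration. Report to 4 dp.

φ1=0.0°: virtual centre (0.3066, 0.0000, 0.0259), radius l
centre 2 = (0.2442·cos120.0°, 0.2442·sin120.0°, -0.0940) = (-0.1221, 0.2115, -0.0940)
centre 3 = (0.2743·cos240.0°, 0.2743·sin240.0°, -0.0766) = (-0.1371, -0.2375, -0.0766)
eliminate P² terms by subtracting sphere 1 from 2 and 3
plane₁₂: -0.8574x+0.4230y+-0.2397z = -0.0262
Cramer: x(z) = 0.0232-0.2563z;  y(z) = -0.0148+0.0472z
sphere 1 gives Az²+Bz+C=0 with A=1.0679, B=0.0921, C=-0.1688;  B²−4AC=0.7296;  roots -0.4430, 0.3568;  negative root z = -0.4430
x = 0.1368, y = -0.0358

(0.1368, -0.0358, -0.4430)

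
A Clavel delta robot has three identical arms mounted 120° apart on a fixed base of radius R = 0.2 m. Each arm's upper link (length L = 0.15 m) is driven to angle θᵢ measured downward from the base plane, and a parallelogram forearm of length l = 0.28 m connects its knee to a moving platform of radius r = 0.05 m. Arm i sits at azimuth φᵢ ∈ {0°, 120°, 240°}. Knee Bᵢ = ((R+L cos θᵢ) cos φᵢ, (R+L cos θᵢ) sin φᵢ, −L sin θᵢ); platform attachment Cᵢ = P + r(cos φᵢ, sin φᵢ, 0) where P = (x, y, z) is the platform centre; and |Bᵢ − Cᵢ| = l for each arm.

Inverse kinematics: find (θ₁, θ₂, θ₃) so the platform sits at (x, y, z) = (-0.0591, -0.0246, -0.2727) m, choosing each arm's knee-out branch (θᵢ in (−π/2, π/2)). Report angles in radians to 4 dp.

θ₁ = 1.3091, θ₂ = 0.9595, θ₃ = 0.6982

rotate P by −φ1: (-0.0591, -0.0246, -0.2727)
  e−x'=0.2091;  (l²−L²−(e−x')²−y'²−z²)/2L = -0.2093
  θ1 = atan2(B,A) + arccos(C/0.3436) = 1.3091
rotate P by −φ2: (0.0082, 0.0635, -0.2727)
  A cos θ + B sin θ = C:  0.1418·cos θ + -0.2727·sin θ = -0.1420
  γ=atan2(-0.2727,0.1418)=-1.0914;  ψ=arccos(-0.4619)=2.0509;  θ2=γ+ψ≈0.9595
arm 3 (φ=240.0°): x'=0.0509, y'=-0.0389
  A cos θ + B sin θ = C:  0.0991·cos θ + -0.2727·sin θ = -0.0994
  √(A²+B²)=0.2902;  θ3 = -1.2221+1.9203 ≈ 0.6982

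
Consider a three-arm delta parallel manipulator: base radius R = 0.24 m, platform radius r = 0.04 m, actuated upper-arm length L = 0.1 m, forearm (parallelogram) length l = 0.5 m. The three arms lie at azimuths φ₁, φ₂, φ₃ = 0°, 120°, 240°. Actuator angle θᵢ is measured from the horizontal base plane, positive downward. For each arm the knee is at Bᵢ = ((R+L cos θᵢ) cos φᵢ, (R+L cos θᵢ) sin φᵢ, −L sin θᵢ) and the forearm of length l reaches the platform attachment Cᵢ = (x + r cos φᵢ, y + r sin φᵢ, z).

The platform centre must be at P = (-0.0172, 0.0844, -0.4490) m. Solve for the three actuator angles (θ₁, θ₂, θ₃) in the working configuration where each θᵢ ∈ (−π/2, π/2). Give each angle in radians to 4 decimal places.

θ₁ = 0.6106, θ₂ = 0.0001, θ₃ = 0.8730

φ1=0.0° → target in arm frame (-0.0172, 0.0844)
  A=0.2172, B=-0.4490, C=(l²−L²−A²−y'²−z²)/(2L)=-0.0795
  √(A²+B²)=0.4988;  θ1 = -1.1202+1.7309 ≈ 0.6106
rotate P by −φ2: (0.0817, -0.0273, -0.4490)
  A cos θ + B sin θ = C:  0.1183·cos θ + -0.4490·sin θ = 0.1183
  √(A²+B²)=0.4643;  θ2 = -1.3132+1.3132 ≈ 0.0001
φ3=240.0° → target in arm frame (-0.0645, -0.0571)
  A=0.2645, B=-0.4490, C=(l²−L²−A²−y'²−z²)/(2L)=-0.1741
  γ=atan2(-0.4490,0.2645)=-1.0385;  ψ=arccos(-0.3341)=1.9114;  θ3=γ+ψ≈0.8730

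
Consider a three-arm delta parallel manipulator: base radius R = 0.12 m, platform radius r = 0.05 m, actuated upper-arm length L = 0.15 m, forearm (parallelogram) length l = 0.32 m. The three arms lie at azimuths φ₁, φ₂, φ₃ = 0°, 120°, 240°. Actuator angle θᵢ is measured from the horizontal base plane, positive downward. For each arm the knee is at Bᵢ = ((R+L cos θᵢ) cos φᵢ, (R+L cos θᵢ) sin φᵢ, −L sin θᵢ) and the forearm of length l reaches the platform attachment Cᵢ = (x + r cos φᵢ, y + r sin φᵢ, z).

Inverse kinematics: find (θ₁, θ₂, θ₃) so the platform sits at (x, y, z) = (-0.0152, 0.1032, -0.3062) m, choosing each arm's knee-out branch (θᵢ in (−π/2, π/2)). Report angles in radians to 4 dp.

arm 1 (φ=0.0°): x'=-0.0152, y'=0.1032
  A=0.0852, B=-0.3062, C=(l²−L²−A²−y'²−z²)/(2L)=-0.1059
  γ=atan2(-0.3062,0.0852)=-1.2994;  ψ=arccos(-0.3332)=1.9105;  θ1=γ+ψ≈0.6110
φ2=120.0° → target in arm frame (0.0970, -0.0384)
  A cos θ + B sin θ = C:  -0.0270·cos θ + -0.3062·sin θ = -0.0535
  √(A²+B²)=0.3074;  θ2 = -1.6587+1.7459 ≈ 0.0872
rotate P by −φ3: (-0.0818, -0.0648, -0.3062)
  A=0.1518, B=-0.3062, C=(l²−L²−A²−y'²−z²)/(2L)=-0.1370
  γ=atan2(-0.3062,0.1518)=-1.1106;  ψ=arccos(-0.4008)=1.9831;  θ3=γ+ψ≈0.8725

θ₁ = 0.6110, θ₂ = 0.0872, θ₃ = 0.8725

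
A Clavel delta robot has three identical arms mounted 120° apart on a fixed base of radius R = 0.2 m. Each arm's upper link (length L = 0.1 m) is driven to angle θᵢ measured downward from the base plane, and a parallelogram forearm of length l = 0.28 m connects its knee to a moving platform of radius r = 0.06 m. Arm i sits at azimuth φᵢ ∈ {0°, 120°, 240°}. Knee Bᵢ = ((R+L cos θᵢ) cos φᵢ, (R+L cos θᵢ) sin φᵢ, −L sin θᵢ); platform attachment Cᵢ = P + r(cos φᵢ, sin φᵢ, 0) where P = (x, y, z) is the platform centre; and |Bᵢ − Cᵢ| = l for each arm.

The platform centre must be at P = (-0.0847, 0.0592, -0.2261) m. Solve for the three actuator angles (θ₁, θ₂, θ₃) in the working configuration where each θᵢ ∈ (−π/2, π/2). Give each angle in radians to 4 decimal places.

arm 1 (φ=0.0°): x'=-0.0847, y'=0.0592
  A cos θ + B sin θ = C:  0.2247·cos θ + -0.2261·sin θ = -0.1836
  γ=atan2(-0.2261,0.2247)=-0.7885;  ψ=arccos(-0.5759)=2.1845;  θ1=γ+ψ≈1.3960
arm 2 (φ=120.0°): x'=0.0936, y'=0.0438
  e−x'=0.0464;  (l²−L²−(e−x')²−y'²−z²)/2L = 0.0661
  θ2 = atan2(B,A) + arccos(C/0.2308) = -0.0880
rotate P by −φ3: (-0.0089, -0.1030, -0.2261)
  A cos θ + B sin θ = C:  0.1489·cos θ + -0.2261·sin θ = -0.0775
  θ3 = atan2(B,A) + arccos(C/0.2707) = 0.8727

θ₁ = 1.3960, θ₂ = -0.0880, θ₃ = 0.8727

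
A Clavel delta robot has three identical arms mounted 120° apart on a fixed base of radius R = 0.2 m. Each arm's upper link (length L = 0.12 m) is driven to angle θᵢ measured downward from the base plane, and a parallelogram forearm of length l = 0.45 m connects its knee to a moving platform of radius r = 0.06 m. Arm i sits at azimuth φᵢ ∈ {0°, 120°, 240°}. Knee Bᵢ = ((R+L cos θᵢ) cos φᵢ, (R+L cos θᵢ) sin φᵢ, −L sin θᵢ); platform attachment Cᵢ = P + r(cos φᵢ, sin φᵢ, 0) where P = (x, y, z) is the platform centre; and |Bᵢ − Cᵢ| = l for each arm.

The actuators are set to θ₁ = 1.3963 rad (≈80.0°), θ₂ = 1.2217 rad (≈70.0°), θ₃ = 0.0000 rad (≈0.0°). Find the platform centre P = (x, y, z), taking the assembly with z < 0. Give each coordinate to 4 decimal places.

(-0.1131, -0.1480, -0.4430)

φ1=0.0°: virtual centre (0.1608, 0.0000, -0.1182), radius l
S2 = (0.1810·cos120.0°, 0.1810·sin120.0°, -0.1128) = (-0.0905, 0.1568, -0.1128)
S3 = (0.2600·cos240.0°, 0.2600·sin240.0°, 0.0000) = (-0.1300, -0.2252, 0.0000)
subtract pairs → two planes through P
linear system: -0.5027x+0.3136y = 0.0057−0.0108z; -0.5817x+-0.4503y = 0.0278−0.2364z
Cramer: x(z) = -0.0275+0.1932z;  y(z) = -0.0261+0.2752z
into |P−S₁|² = l²: 1.1131z² + 0.1492z + -0.1524 = 0;  Δ = 0.7007;  z = -0.4430 or 0.3090 → z<0 root = -0.4430
x = -0.1131, y = -0.1480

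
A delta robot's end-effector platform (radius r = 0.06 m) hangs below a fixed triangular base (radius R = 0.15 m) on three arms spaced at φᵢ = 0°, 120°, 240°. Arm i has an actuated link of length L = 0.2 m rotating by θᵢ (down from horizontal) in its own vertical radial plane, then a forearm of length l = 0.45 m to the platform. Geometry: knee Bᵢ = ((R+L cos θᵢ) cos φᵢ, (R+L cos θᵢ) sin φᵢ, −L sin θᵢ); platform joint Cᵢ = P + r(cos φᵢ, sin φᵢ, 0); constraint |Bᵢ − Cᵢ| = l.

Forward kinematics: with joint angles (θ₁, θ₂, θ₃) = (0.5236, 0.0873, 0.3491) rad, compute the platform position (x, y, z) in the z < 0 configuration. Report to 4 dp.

(-0.0616, 0.0437, -0.4084)

φ1=0.0°: virtual centre (0.2632, 0.0000, -0.1000), radius l
arm 2 at φ=120.0°: ρ2 = 0.2892;  S2 = (-0.1446, 0.2505, -0.0174)
S3 = (0.2779·cos240.0°, 0.2779·sin240.0°, -0.0684) = (-0.1390, -0.2407, -0.0684)
eliminate P² terms by subtracting sphere 1 from 2 and 3
plane₁₂: -0.8156x+0.5010y+0.1651z = 0.0047
det = 0.7956;  x = -0.0045+0.1397z,  y = 0.0020+-0.1022z
into |P−S₁|² = l²: 1.0300z² + 0.1248z + -0.1208 = 0;  Δ = 0.5134;  z = -0.4084 or 0.2872 → z<0 root = -0.4084
x = -0.0616, y = 0.0437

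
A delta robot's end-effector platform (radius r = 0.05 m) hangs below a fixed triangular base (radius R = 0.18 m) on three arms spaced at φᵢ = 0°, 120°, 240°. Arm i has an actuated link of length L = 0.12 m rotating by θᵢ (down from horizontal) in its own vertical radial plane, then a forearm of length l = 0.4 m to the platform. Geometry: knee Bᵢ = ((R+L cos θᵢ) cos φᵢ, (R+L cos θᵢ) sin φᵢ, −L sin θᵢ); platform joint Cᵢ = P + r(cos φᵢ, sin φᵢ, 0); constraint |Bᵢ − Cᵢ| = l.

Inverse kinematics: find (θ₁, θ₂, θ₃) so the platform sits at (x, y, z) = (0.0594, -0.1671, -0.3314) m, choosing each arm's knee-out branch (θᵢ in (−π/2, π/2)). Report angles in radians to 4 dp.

θ₁ = 0.1746, θ₂ = 1.3091, θ₃ = -0.1742

φ1=0.0° → target in arm frame (0.0594, -0.1671)
  A cos θ + B sin θ = C:  0.0706·cos θ + -0.3314·sin θ = 0.0119
  √(A²+B²)=0.3388;  θ1 = -1.3609+1.5355 ≈ 0.1746
arm 2 (φ=120.0°): x'=-0.1744, y'=0.0321
  A cos θ + B sin θ = C:  0.3044·cos θ + -0.3314·sin θ = -0.2414
  θ2 = atan2(B,A) + arccos(C/0.4500) = 1.3091
rotate P by −φ3: (0.1150, 0.1350, -0.3314)
  A cos θ + B sin θ = C:  0.0150·cos θ + -0.3314·sin θ = 0.0722
  √(A²+B²)=0.3317;  θ3 = -1.5256+1.3514 ≈ -0.1742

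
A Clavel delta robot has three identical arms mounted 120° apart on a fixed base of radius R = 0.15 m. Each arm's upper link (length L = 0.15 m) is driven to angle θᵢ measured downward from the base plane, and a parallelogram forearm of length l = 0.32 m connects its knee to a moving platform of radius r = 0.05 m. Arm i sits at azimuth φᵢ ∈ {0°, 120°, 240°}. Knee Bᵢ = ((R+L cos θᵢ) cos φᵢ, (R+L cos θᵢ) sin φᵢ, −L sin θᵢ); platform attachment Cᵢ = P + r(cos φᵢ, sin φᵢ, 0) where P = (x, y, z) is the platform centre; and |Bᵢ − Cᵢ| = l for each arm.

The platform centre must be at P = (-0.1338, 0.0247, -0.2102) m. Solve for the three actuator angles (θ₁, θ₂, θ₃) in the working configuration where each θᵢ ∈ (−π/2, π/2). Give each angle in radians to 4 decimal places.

arm 1 (φ=0.0°): x'=-0.1338, y'=0.0247
  e−x'=0.2338;  (l²−L²−(e−x')²−y'²−z²)/2L = -0.0652
  θ1 = atan2(B,A) + arccos(C/0.3144) = 1.0474
arm 2 (φ=120.0°): x'=0.0883, y'=0.1035
  A cos θ + B sin θ = C:  0.0117·cos θ + -0.2102·sin θ = 0.0829
  θ2 = atan2(B,A) + arccos(C/0.2105) = -0.3489
rotate P by −φ3: (0.0455, -0.1282, -0.2102)
  A=0.0545, B=-0.2102, C=(l²−L²−A²−y'²−z²)/(2L)=0.0544
  γ=atan2(-0.2102,0.0545)=-1.3171;  ψ=arccos(0.2503)=1.3178;  θ3=γ+ψ≈0.0007

θ₁ = 1.0474, θ₂ = -0.3489, θ₃ = 0.0007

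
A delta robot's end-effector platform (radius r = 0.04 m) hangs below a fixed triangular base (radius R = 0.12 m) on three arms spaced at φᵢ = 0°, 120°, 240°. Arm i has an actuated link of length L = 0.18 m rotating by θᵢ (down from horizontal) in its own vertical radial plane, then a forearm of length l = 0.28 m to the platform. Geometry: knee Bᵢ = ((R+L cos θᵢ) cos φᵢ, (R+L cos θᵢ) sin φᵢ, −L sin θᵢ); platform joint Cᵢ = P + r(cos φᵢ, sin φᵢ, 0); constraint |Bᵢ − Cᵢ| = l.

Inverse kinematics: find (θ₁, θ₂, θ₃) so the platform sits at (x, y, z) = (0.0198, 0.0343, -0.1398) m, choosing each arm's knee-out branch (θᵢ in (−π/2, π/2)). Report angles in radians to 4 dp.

φ1=0.0° → target in arm frame (0.0198, 0.0343)
  A=0.0602, B=-0.1398, C=(l²−L²−A²−y'²−z²)/(2L)=0.0602
  θ1 = atan2(B,A) + arccos(C/0.1522) = 0.0003
rotate P by −φ2: (0.0198, -0.0343, -0.1398)
  A=0.0602, B=-0.1398, C=(l²−L²−A²−y'²−z²)/(2L)=0.0602
  γ=atan2(-0.1398,0.0602)=-1.1642;  ψ=arccos(0.3952)=1.1645;  θ2=γ+ψ≈0.0003
φ3=240.0° → target in arm frame (-0.0396, 0.0000)
  A cos θ + B sin θ = C:  0.1196·cos θ + -0.1398·sin θ = 0.0338
  √(A²+B²)=0.1840;  θ3 = -0.8631+1.3863 ≈ 0.5232

θ₁ = 0.0003, θ₂ = 0.0003, θ₃ = 0.5232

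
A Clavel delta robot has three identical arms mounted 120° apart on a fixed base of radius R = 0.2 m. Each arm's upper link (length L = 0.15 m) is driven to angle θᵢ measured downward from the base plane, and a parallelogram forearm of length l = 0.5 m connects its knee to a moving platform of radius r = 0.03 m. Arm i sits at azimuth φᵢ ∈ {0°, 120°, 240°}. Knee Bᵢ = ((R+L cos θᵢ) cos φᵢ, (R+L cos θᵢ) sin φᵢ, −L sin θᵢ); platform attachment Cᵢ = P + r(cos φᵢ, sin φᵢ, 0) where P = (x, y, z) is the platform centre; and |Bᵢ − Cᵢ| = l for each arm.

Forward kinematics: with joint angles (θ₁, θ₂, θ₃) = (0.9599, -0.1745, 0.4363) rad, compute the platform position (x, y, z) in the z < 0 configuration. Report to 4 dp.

centre 1 = (0.2560·cos0.0°, 0.2560·sin0.0°, -0.1229) = (0.2560, 0.0000, -0.1229)
arm 2 at φ=120.0°: ρ2 = 0.3177;  centre 2 = (-0.1589, 0.2752, 0.0260)
centre 3 = (0.3059·cos240.0°, 0.3059·sin240.0°, -0.0634) = (-0.1530, -0.2650, -0.0634)
|centre ₂|²−|centre ₁|² = 0.0210;  |centre ₃|²−|centre ₁|² = 0.0170
[-0.8298 0.5503 0.2978]·P = 0.0210;  [-0.8180 -0.5299 0.1190]·P = 0.0170
Cramer: x(z) = -0.0230+0.2509z;  y(z) = 0.0035-0.1628z
into |P−centre ₁|² = l²: 1.0895z² + 0.1046z + -0.1570 = 0;  Δ = 0.6953;  z = -0.4307 or 0.3347 → z<0 root = -0.4307
x = -0.1310, y = 0.0736

(-0.1310, 0.0736, -0.4307)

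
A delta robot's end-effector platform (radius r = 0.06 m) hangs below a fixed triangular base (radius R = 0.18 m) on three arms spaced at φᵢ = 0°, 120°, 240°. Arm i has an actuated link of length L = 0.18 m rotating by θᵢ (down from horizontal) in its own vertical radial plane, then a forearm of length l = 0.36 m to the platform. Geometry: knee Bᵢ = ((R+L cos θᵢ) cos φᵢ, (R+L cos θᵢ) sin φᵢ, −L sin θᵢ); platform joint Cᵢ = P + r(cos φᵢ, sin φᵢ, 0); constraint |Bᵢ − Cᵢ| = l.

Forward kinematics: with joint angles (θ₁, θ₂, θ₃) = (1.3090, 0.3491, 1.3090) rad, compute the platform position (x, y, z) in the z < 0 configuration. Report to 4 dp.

(-0.0796, 0.1380, -0.3973)

φ1=0.0°: virtual centre (0.1666, 0.0000, -0.1739), radius l
centre 2 = (0.2891·cos120.0°, 0.2891·sin120.0°, -0.0616) = (-0.1446, 0.2504, -0.0616)
centre 3 = (0.1666·cos240.0°, 0.1666·sin240.0°, -0.1739) = (-0.0833, -0.1443, -0.1739)
eliminate P² terms by subtracting sphere 1 from 2 and 3
[-0.6223 0.5008 0.2246]·P = 0.0294;  [-0.4998 -0.2885 0.0000]·P = 0.0000
det = 0.4298;  x = -0.0197+0.1508z,  y = 0.0342+-0.2611z
quadratic in z: (1.0909)z²+(0.2737)z+(-0.0635)=0, √Δ=0.5932 → z ∈ {-0.3973, 0.1465}; z = -0.3973 (taking z<0)
x = -0.0796, y = 0.1380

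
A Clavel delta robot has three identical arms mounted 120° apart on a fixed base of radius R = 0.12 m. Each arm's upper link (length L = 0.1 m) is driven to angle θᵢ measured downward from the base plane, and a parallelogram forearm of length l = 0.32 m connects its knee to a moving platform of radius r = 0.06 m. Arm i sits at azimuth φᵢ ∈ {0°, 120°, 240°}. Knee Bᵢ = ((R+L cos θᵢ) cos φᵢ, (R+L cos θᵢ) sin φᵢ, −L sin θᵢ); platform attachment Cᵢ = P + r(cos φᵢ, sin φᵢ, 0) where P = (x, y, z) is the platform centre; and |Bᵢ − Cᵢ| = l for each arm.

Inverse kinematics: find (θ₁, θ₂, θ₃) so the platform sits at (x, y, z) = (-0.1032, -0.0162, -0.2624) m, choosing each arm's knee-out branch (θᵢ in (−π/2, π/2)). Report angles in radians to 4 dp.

arm 1 (φ=0.0°): x'=-0.1032, y'=-0.0162
  A=0.1632, B=-0.2624, C=(l²−L²−A²−y'²−z²)/(2L)=-0.0168
  γ=atan2(-0.2624,0.1632)=-1.0144;  ψ=arccos(-0.0542)=1.6250;  θ1=γ+ψ≈0.6106
arm 2 (φ=120.0°): x'=0.0376, y'=0.0975
  A cos θ + B sin θ = C:  0.0224·cos θ + -0.2624·sin θ = 0.0677
  θ2 = atan2(B,A) + arccos(C/0.2634) = -0.1748
rotate P by −φ3: (0.0656, -0.0813, -0.2624)
  A cos θ + B sin θ = C:  -0.0056·cos θ + -0.2624·sin θ = 0.0845
  θ3 = atan2(B,A) + arccos(C/0.2625) = -0.3494

θ₁ = 0.6106, θ₂ = -0.1748, θ₃ = -0.3494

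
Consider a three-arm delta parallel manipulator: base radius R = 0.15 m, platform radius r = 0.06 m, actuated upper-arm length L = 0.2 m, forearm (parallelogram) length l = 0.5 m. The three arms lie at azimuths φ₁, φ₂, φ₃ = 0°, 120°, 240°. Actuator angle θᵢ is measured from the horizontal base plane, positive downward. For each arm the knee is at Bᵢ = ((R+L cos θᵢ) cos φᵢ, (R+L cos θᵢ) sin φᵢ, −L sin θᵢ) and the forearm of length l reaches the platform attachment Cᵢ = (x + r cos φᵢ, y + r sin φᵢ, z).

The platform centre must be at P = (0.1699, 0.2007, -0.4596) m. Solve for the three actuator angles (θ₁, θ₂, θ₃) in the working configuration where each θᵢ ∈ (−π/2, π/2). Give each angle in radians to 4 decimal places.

arm 1 (φ=0.0°): x'=0.1699, y'=0.2007
  e−x'=-0.0799;  (l²−L²−(e−x')²−y'²−z²)/2L = -0.1197
  √(A²+B²)=0.4665;  θ1 = -1.7429+1.8304 ≈ 0.0875
φ2=120.0° → target in arm frame (0.0889, -0.2475)
  e−x'=0.0011;  (l²−L²−(e−x')²−y'²−z²)/2L = -0.1562
  γ=atan2(-0.4596,0.0011)=-1.5683;  ψ=arccos(-0.3399)=1.9176;  θ2=γ+ψ≈0.3493
arm 3 (φ=240.0°): x'=-0.2588, y'=0.0468
  A=0.3488, B=-0.4596, C=(l²−L²−A²−y'²−z²)/(2L)=-0.3126
  √(A²+B²)=0.5769;  θ3 = -0.9217+2.1435 ≈ 1.2218

θ₁ = 0.0875, θ₂ = 0.3493, θ₃ = 1.2218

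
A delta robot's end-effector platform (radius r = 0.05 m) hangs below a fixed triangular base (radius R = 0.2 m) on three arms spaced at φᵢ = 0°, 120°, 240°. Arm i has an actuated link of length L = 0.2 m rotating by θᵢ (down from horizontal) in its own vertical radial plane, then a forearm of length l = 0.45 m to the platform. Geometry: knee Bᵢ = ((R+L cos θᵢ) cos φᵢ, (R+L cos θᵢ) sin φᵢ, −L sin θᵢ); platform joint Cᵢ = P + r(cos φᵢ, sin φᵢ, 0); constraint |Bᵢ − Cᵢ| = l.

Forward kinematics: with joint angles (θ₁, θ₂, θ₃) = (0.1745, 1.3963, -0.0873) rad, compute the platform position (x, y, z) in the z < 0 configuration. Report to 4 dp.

(0.0965, -0.2251, -0.3333)

arm 1 at φ=0.0°: (R−r)+L cos θ1 = 0.3470;  S1 = (0.3470, 0.0000, -0.0347)
S2 = (0.1847·cos120.0°, 0.1847·sin120.0°, -0.1970) = (-0.0924, 0.1600, -0.1970)
arm 3 at φ=240.0°: (R−r)+L cos θ3 = 0.3492;  S3 = (-0.1746, -0.3024, 0.0174)
|S₂|²−|S₁|² = -0.0487;  |S₃|²−|S₁|² = 0.0007
plane₁₂: -0.8786x+0.3199y+-0.3245z = -0.0487
Cramer: x(z) = 0.0338-0.1883z;  y(z) = -0.0594+0.4971z
quadratic in z: (1.2826)z²+(0.1283)z+(-0.0997)=0, √Δ=0.7266 → z ∈ {-0.3333, 0.2332}; z = -0.3333 (taking z<0)
x = 0.0965, y = -0.2251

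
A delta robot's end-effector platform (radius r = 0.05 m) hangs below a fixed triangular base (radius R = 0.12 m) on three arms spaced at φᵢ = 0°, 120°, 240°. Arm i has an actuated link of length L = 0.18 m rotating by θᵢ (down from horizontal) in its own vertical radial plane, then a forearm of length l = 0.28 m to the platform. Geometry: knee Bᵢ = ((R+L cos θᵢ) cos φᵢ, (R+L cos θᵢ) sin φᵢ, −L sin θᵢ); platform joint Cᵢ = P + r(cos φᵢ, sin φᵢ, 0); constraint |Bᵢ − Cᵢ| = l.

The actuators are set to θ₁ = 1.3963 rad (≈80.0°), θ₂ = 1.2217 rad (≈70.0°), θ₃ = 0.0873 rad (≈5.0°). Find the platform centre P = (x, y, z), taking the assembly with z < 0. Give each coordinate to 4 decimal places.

(-0.1192, -0.1358, -0.2839)

arm 1 at φ=0.0°: ρ1 = 0.1013;  centre 1 = (0.1013, 0.0000, -0.1773)
centre 2 = (0.1316·cos120.0°, 0.1316·sin120.0°, -0.1691) = (-0.0658, 0.1139, -0.1691)
φ3=240.0°: virtual centre (-0.1247, -0.2159, -0.0157), radius l
subtract pairs → two planes through P
linear system: -0.3341x+0.2279y = 0.0042−0.0162z; -0.4518x+-0.4318y = 0.0207−0.3231z
det = 0.2472;  x = -0.0265+0.3262z,  y = -0.0203+0.4070z
quadratic in z: (1.2721)z²+(0.2547)z+(-0.0302)=0, √Δ=0.4677 → z ∈ {-0.2839, 0.0837}; z = -0.2839 (taking z<0)
x = -0.1192, y = -0.1358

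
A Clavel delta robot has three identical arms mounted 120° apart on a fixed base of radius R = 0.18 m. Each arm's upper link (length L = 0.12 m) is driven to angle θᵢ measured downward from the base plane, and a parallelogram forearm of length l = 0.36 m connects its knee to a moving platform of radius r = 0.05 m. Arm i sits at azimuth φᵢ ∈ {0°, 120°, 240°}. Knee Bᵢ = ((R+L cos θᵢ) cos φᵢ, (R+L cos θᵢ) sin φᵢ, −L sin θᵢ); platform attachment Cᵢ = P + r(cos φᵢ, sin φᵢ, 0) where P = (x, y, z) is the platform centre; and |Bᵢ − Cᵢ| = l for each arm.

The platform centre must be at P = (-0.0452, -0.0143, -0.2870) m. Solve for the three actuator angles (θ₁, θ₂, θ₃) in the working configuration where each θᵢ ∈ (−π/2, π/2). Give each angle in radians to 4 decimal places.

θ₁ = 0.5241, θ₂ = 0.1747, θ₃ = 0.0004

rotate P by −φ1: (-0.0452, -0.0143, -0.2870)
  A cos θ + B sin θ = C:  0.1752·cos θ + -0.2870·sin θ = 0.0080
  θ1 = atan2(B,A) + arccos(C/0.3362) = 0.5241
rotate P by −φ2: (0.0102, 0.0463, -0.2870)
  A cos θ + B sin θ = C:  0.1198·cos θ + -0.2870·sin θ = 0.0681
  √(A²+B²)=0.3110;  θ2 = -1.1754+1.3501 ≈ 0.1747
φ3=240.0° → target in arm frame (0.0350, -0.0320)
  A=0.0950, B=-0.2870, C=(l²−L²−A²−y'²−z²)/(2L)=0.0949
  θ3 = atan2(B,A) + arccos(C/0.3023) = 0.0004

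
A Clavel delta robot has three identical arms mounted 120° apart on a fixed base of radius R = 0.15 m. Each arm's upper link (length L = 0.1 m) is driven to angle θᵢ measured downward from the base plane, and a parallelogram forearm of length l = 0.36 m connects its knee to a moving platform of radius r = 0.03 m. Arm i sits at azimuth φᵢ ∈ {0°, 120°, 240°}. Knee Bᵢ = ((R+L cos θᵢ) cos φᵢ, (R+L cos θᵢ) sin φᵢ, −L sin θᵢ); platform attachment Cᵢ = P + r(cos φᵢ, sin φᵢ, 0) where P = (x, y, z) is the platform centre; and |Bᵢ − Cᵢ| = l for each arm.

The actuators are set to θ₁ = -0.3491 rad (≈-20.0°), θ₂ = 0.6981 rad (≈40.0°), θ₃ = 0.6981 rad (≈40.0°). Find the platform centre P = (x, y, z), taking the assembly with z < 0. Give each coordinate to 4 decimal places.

(0.1040, 0.0000, -0.3086)

O1 = (0.2140·cos0.0°, 0.2140·sin0.0°, 0.0342) = (0.2140, 0.0000, 0.0342)
O2 = (0.1966·cos120.0°, 0.1966·sin120.0°, -0.0643) = (-0.0983, 0.1703, -0.0643)
arm 3 at φ=240.0°: ρ3 = 0.1966;  O3 = (-0.0983, -0.1703, -0.0643)
|O₂|²−|O₁|² = -0.0042;  |O₃|²−|O₁|² = -0.0042
plane₁₂: -0.6245x+0.3405y+-0.1970z = -0.0042
Cramer: x(z) = 0.0067-0.3154z;  y(z) = 0.0000+0.0000z
quadratic in z: (1.0995)z²+(0.0623)z+(-0.0855)=0, √Δ=0.6162 → z ∈ {-0.3086, 0.2519}; z = -0.3086 (taking z<0)
x = 0.1040, y = 0.0000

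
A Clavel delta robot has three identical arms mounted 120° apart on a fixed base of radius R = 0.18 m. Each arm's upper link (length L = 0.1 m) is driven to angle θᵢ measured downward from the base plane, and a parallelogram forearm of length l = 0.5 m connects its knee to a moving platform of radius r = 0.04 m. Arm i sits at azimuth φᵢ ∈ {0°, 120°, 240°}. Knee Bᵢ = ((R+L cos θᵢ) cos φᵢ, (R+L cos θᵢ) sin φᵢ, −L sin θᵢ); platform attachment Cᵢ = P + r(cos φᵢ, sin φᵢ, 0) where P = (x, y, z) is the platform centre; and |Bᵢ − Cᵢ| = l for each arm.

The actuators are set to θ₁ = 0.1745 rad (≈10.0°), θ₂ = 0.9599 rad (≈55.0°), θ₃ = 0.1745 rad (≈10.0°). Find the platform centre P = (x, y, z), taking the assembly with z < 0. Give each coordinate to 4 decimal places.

O1 = (0.2385·cos0.0°, 0.2385·sin0.0°, -0.0174) = (0.2385, 0.0000, -0.0174)
O2 = (0.1974·cos120.0°, 0.1974·sin120.0°, -0.0819) = (-0.0987, 0.1709, -0.0819)
arm 3 at φ=240.0°: e+L cos θ3 = 0.2385;  O3 = (-0.1192, -0.2065, -0.0174)
eliminate P² terms by subtracting sphere 1 from 2 and 3
plane₁₂: -0.6743x+0.3418y+-0.1291z = -0.0115
det = 0.5231;  x = 0.0091+-0.1019z,  y = -0.0157+0.1766z
quadratic in z: (1.0416)z²+(0.0759)z+(-0.1968)=0, √Δ=0.9087 → z ∈ {-0.4727, 0.3998}; z = -0.4727 (taking z<0)
x = 0.0573, y = -0.0992

(0.0573, -0.0992, -0.4727)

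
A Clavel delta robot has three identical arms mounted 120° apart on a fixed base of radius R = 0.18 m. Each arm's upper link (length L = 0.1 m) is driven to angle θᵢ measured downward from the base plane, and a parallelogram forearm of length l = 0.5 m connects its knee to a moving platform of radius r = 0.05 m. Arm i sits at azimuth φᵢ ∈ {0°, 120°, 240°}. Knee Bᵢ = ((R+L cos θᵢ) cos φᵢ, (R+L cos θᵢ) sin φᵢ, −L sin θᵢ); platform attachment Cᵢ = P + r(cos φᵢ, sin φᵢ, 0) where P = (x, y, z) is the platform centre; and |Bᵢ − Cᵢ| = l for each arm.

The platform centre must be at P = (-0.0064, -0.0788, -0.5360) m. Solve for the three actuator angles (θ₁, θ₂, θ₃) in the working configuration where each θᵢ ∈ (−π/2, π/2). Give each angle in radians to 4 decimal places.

arm 1 (φ=0.0°): x'=-0.0064, y'=-0.0788
  A=0.1364, B=-0.5360, C=(l²−L²−A²−y'²−z²)/(2L)=-0.3606
  γ=atan2(-0.5360,0.1364)=-1.3216;  ψ=arccos(-0.6519)=2.2809;  θ1=γ+ψ≈0.9593
arm 2 (φ=120.0°): x'=-0.0650, y'=0.0449
  e−x'=0.1950;  (l²−L²−(e−x')²−y'²−z²)/2L = -0.4368
  γ=atan2(-0.5360,0.1950)=-1.2218;  ψ=arccos(-0.7658)=2.4430;  θ2=γ+ψ≈1.2212
arm 3 (φ=240.0°): x'=0.0714, y'=0.0339
  A cos θ + B sin θ = C:  0.0586·cos θ + -0.5360·sin θ = -0.2594
  θ3 = atan2(B,A) + arccos(C/0.5392) = 0.6106

θ₁ = 0.9593, θ₂ = 1.2212, θ₃ = 0.6106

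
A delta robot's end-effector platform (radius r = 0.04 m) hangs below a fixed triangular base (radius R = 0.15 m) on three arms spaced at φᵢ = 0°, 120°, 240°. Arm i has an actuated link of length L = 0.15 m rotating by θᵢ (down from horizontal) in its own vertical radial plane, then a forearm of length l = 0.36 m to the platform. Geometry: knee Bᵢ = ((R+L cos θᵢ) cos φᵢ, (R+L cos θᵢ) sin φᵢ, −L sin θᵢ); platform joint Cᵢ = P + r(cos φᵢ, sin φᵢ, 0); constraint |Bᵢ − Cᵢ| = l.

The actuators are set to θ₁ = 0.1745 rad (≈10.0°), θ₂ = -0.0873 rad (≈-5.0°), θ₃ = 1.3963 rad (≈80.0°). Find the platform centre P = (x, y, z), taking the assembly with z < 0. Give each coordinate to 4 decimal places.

φ1=0.0°: virtual centre (0.2577, 0.0000, -0.0260), radius l
O2 = (0.2594·cos120.0°, 0.2594·sin120.0°, 0.0131) = (-0.1297, 0.2247, 0.0131)
φ3=240.0°: virtual centre (-0.0680, -0.1178, -0.1477), radius l
eliminate P² terms by subtracting sphere 1 from 2 and 3
[-0.7749 0.4493 0.0782]·P = 0.0004;  [-0.6515 -0.2356 -0.2434]·P = -0.0268
Cramer: x(z) = 0.0251-0.1913z;  y(z) = 0.0442-0.5040z
sphere 1 gives Az²+Bz+C=0 with A=1.2906, B=0.0966, C=-0.0729;  B²−4AC=0.3855;  roots -0.2780, 0.2031;  negative root z = -0.2780
x = 0.0783, y = 0.1842

(0.0783, 0.1842, -0.2780)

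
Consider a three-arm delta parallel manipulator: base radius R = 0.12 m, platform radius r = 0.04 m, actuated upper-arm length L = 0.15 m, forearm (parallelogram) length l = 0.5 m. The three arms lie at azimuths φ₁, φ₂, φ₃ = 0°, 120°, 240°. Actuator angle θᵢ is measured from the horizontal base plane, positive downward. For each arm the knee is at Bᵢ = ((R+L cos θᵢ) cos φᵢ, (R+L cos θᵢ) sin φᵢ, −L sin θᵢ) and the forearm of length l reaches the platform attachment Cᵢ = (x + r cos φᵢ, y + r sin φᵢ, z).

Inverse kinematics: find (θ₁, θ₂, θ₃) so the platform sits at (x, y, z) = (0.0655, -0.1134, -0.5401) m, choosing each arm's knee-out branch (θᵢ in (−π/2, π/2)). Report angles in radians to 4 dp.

θ₁ = 0.5238, θ₂ = 1.0474, θ₃ = 0.5239

φ1=0.0° → target in arm frame (0.0655, -0.1134)
  e−x'=0.0145;  (l²−L²−(e−x')²−y'²−z²)/2L = -0.2576
  θ1 = atan2(B,A) + arccos(C/0.5403) = 0.5238
φ2=120.0° → target in arm frame (-0.1310, 0.0000)
  A=0.2110, B=-0.5401, C=(l²−L²−A²−y'²−z²)/(2L)=-0.3624
  γ=atan2(-0.5401,0.2110)=-1.1984;  ψ=arccos(-0.6250)=2.2459;  θ2=γ+ψ≈1.0474
rotate P by −φ3: (0.0655, 0.1134, -0.5401)
  A cos θ + B sin θ = C:  0.0145·cos θ + -0.5401·sin θ = -0.2576
  √(A²+B²)=0.5403;  θ3 = -1.5439+2.0678 ≈ 0.5239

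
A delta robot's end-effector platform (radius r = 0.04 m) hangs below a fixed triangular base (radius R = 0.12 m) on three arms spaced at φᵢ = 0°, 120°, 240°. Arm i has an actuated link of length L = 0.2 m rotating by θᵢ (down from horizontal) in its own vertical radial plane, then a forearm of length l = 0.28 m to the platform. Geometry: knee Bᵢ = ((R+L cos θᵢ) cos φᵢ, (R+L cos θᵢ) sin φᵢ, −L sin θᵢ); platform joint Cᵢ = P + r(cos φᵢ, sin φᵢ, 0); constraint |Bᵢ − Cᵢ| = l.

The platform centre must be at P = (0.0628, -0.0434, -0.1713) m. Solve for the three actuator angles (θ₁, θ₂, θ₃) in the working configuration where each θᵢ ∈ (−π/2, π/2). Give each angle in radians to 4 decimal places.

θ₁ = 0.0000, θ₂ = 0.8730, θ₃ = 0.4361

φ1=0.0° → target in arm frame (0.0628, -0.0434)
  A cos θ + B sin θ = C:  0.0172·cos θ + -0.1713·sin θ = 0.0172
  θ1 = atan2(B,A) + arccos(C/0.1722) = 0.0000
rotate P by −φ2: (-0.0690, -0.0327, -0.1713)
  A cos θ + B sin θ = C:  0.1490·cos θ + -0.1713·sin θ = -0.0355
  θ2 = atan2(B,A) + arccos(C/0.2270) = 0.8730
arm 3 (φ=240.0°): x'=0.0062, y'=0.0761
  e−x'=0.0738;  (l²−L²−(e−x')²−y'²−z²)/2L = -0.0055
  √(A²+B²)=0.1865;  θ3 = -1.1639+1.6000 ≈ 0.4361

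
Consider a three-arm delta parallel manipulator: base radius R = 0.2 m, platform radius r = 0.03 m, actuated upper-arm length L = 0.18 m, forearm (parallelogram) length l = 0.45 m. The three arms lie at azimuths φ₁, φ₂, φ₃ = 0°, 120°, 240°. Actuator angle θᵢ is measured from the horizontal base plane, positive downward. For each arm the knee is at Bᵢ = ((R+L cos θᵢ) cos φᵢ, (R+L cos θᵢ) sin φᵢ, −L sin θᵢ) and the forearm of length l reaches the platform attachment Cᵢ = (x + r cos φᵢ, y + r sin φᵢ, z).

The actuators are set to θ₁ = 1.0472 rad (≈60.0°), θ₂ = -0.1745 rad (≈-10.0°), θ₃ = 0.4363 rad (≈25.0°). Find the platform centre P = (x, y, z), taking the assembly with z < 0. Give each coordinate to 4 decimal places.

φ1=0.0°: virtual centre (0.2600, 0.0000, -0.1559), radius l
φ2=120.0°: virtual centre (-0.1736, 0.3007, 0.0313), radius l
arm 3 at φ=240.0°: (R−r)+L cos θ3 = 0.3331;  centre 3 = (-0.1666, -0.2885, -0.0761)
eliminate P² terms by subtracting sphere 1 from 2 and 3
linear system: -0.8673x+0.6015y = 0.0297−0.3743z; -0.8531x+-0.5770y = 0.0249−0.1596z
det = 1.0136;  x = -0.0316+0.3078z,  y = 0.0037+-0.1784z
quadratic in z: (1.1266)z²+(0.1309)z+(-0.0931)=0, √Δ=0.6609 → z ∈ {-0.3514, 0.2352}; z = -0.3514 (taking z<0)
x = -0.1398, y = 0.0664

(-0.1398, 0.0664, -0.3514)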